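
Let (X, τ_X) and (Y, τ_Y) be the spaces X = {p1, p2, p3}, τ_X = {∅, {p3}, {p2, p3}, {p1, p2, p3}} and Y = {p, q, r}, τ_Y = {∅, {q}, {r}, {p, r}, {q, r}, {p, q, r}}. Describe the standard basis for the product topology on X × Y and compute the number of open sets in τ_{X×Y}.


Basis B = {∅ × ∅, {p3} × {q}, {p3} × {r}, {p2, p3} × {q}, {p2, p3} × {r}, {p3} × {p, r}, {p3} × {q, r}, {p1, p2, p3} × {q}, {p1, p2, p3} × {r}, {p3} × {p, q, r}, {p2, p3} × {p, r}, {p2, p3} × {q, r}, {p1, p2, p3} × {p, r}, {p1, p2, p3} × {q, r}, {p2, p3} × {p, q, r}, {p1, p2, p3} × {p, q, r}}; |τ_{X×Y}| = 40.

Enumerate products U × V with U ∈ τ_X, V ∈ τ_Y (deduplicated):
  ∅ × ∅ = {} (∅)
  {p3} × {q} = {(p3,q)}
  {p3} × {r} = {(p3,r)}
  {p2, p3} × {q} = {(p2,q), (p3,q)}
  {p2, p3} × {r} = {(p2,r), (p3,r)}
  {p3} × {p, r} = {(p3,p), (p3,r)}
  {p3} × {q, r} = {(p3,q), (p3,r)}
  {p1, p2, p3} × {q} = {(p1,q), (p2,q), (p3,q)}
  {p1, p2, p3} × {r} = {(p1,r), (p2,r), (p3,r)}
  {p3} × {p, q, r} = {(p3,p), (p3,q), (p3,r)}
  {p2, p3} × {p, r} = {(p2,p), (p2,r), (p3,p), (p3,r)}
  {p2, p3} × {q, r} = {(p2,q), (p2,r), (p3,q), (p3,r)}
  {p1, p2, p3} × {p, r} = {(p1,p), (p1,r), (p2,p), (p2,r), (p3,p), (p3,r)}
  {p1, p2, p3} × {q, r} = {(p1,q), (p1,r), (p2,q), (p2,r), (p3,q), (p3,r)}
  {p2, p3} × {p, q, r} = {(p2,p), (p2,q), (p2,r), (p3,p), (p3,q), (p3,r)}
  {p1, p2, p3} × {p, q, r} = {(p1,p), (p1,q), (p1,r), (p2,p), (p2,q), (p2,r), (p3,p), (p3,q), (p3,r)}
These 16 distinct sets form the basis B.
Close under arbitrary unions to get τ_{X×Y}; counting gives |τ_{X×Y}| = 40.


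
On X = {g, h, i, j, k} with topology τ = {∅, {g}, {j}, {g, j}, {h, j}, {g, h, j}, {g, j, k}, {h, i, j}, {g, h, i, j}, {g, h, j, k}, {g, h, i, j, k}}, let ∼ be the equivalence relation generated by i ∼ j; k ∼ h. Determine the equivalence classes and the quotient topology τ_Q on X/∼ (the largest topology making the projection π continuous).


X/∼ = {[g], [h=k], [i=j]}; |τ_Q| = 3.

Equivalence classes: [g], [h=k], [i=j].
Quotient map π: X → X/∼ sends g ↦ [g], h ↦ [h=k], i ↦ [i=j], j ↦ [i=j], k ↦ [h=k].
For each subset V ⊆ X/∼, compute π^{-1}(V) ⊆ X and check whether π^{-1}(V) ∈ τ. V is open in τ_Q iff π^{-1}(V) ∈ τ.
  V = {}: π^{-1}(V) = ∅ ∈ τ ✓.
  V = {[g]}: π^{-1}(V) = {g} ∈ τ ✓.
  V = {[h=k]}: π^{-1}(V) = {h, k} ∉ τ ✗.
  V = {[g], [h=k]}: π^{-1}(V) = {g, h, k} ∉ τ ✗.
  V = {[i=j]}: π^{-1}(V) = {i, j} ∉ τ ✗.
  V = {[g], [i=j]}: π^{-1}(V) = {g, i, j} ∉ τ ✗.
  V = {[h=k], [i=j]}: π^{-1}(V) = {h, i, j, k} ∉ τ ✗.
  V = {[g], [h=k], [i=j]}: π^{-1}(V) = {g, h, i, j, k} ∈ τ ✓.
Open sets in the quotient: τ_Q = {{}, {[g]}, {[g], [h=k], [i=j]}} (3 elements).


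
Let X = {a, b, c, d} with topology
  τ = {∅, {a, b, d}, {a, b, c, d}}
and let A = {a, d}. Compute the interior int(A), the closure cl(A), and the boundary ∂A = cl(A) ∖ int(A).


int(A) = ∅, cl(A) = {a, b, c, d}, ∂A = {a, b, c, d}.

Closed sets in (X, τ) are complements of opens:
  closed(X, τ) = {∅, {c}, {a, b, c, d}}.
int(A) = ⋃ {U ∈ τ : U ⊆ A}. Opens contained in A: ∅.
Taking the union of these: int(A) = ∅.
cl(A) = ⋂ {C closed : A ⊆ C}. Closed sets containing A: {a, b, c, d}.
Intersecting these: cl(A) = {a, b, c, d}.
∂A = cl(A) ∖ int(A) = {a, b, c, d} ∖ ∅ = {a, b, c, d}.


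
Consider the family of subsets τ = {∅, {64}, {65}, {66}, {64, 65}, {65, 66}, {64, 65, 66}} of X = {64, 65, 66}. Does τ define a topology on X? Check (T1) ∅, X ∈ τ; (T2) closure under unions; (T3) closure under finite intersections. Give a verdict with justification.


τ is NOT a topology on X.

Axiom (T1): ∅ ∈ τ? Yes; X ∈ τ? Yes.
Axiom (T2/T3): check pairwise unions and intersections of members of τ.
Counterexample for (T2): {64} ∪ {66} = {64, 66} ∉ τ. Therefore τ is NOT a topology.


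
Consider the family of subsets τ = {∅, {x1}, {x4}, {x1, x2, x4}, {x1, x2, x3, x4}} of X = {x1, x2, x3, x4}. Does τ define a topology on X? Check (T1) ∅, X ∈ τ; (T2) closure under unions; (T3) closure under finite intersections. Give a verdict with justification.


τ is NOT a topology on X.

Axiom (T1): ∅ ∈ τ? Yes; X ∈ τ? Yes.
Axiom (T2/T3): check pairwise unions and intersections of members of τ.
Counterexample for (T2): {x1} ∪ {x4} = {x1, x4} ∉ τ. Therefore τ is NOT a topology.


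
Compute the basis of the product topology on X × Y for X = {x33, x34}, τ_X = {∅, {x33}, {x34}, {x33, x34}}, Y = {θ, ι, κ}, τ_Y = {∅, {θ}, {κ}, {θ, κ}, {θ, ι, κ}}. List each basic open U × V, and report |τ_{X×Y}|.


Basis B = {∅ × ∅, {x33} × {θ}, {x33} × {κ}, {x34} × {θ}, {x34} × {κ}, {x33} × {θ, κ}, {x33, x34} × {θ}, {x33, x34} × {κ}, {x34} × {θ, κ}, {x33} × {θ, ι, κ}, {x34} × {θ, ι, κ}, {x33, x34} × {θ, κ}, {x33, x34} × {θ, ι, κ}}; |τ_{X×Y}| = 25.

Enumerate products U × V with U ∈ τ_X, V ∈ τ_Y (deduplicated):
  ∅ × ∅ = {} (∅)
  {x33} × {θ} = {(x33,θ)}
  {x33} × {κ} = {(x33,κ)}
  {x34} × {θ} = {(x34,θ)}
  {x34} × {κ} = {(x34,κ)}
  {x33} × {θ, κ} = {(x33,θ), (x33,κ)}
  {x33, x34} × {θ} = {(x33,θ), (x34,θ)}
  {x33, x34} × {κ} = {(x33,κ), (x34,κ)}
  {x34} × {θ, κ} = {(x34,θ), (x34,κ)}
  {x33} × {θ, ι, κ} = {(x33,θ), (x33,ι), (x33,κ)}
  {x34} × {θ, ι, κ} = {(x34,θ), (x34,ι), (x34,κ)}
  {x33, x34} × {θ, κ} = {(x33,θ), (x33,κ), (x34,θ), (x34,κ)}
  {x33, x34} × {θ, ι, κ} = {(x33,θ), (x33,ι), (x33,κ), (x34,θ), (x34,ι), (x34,κ)}
These 13 distinct sets form the basis B.
Close under arbitrary unions to get τ_{X×Y}; counting gives |τ_{X×Y}| = 25.


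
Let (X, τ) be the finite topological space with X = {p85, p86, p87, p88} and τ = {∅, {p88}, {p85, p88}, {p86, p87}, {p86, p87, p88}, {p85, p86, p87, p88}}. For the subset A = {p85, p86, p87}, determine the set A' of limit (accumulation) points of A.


A' = {p86, p87}

For each x ∈ X, list the open sets U ∈ τ with x ∈ U, then check whether U ∩ (A ∖ {x}) ≠ ∅ for every such U.
  x = p85: open {p85, p88} ∋ x has {p85, p88} ∩ (A ∖ {p85}) = ∅, so x is NOT a limit point.
  x = p86: opens ∋ x are {p86, p87}, {p86, p87, p88}, {p85, p86, p87, p88}; each meets A ∖ {p86}, so x IS a limit point.
  x = p87: opens ∋ x are {p86, p87}, {p86, p87, p88}, {p85, p86, p87, p88}; each meets A ∖ {p87}, so x IS a limit point.
  x = p88: open {p88} ∋ x has {p88} ∩ (A ∖ {p88}) = ∅, so x is NOT a limit point.
Collecting: A' = {p86, p87}.


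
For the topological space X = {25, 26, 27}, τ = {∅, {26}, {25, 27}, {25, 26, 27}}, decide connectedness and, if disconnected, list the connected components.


(X, τ) is disconnected; components = [{26}, {25, 27}].

Find clopen sets (U ∈ τ with X ∖ U ∈ τ):
  U = ∅, X ∖ U = {25, 26, 27} — both open, so U is clopen.
  U = {26}, X ∖ U = {25, 27} — both open, so U is clopen.
  U = {25, 27}, X ∖ U = {26} — both open, so U is clopen.
  U = {25, 26, 27}, X ∖ U = ∅ — both open, so U is clopen.
Nontrivial clopen(s) exist: e.g. {26}. So (X, τ) is disconnected.
Compute connected components by grouping points that agree on all clopens:
  component: {26}
  component: {25, 27}


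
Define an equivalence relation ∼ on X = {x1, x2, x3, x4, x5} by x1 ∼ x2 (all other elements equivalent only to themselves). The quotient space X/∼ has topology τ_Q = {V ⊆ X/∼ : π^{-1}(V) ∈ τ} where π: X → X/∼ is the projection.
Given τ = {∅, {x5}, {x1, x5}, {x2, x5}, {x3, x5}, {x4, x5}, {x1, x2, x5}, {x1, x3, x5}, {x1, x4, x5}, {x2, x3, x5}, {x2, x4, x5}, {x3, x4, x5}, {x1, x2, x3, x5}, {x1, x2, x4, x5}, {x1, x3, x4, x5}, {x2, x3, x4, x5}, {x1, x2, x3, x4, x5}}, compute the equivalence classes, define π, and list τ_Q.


X/∼ = {[x1=x2], [x3], [x4], [x5]}; |τ_Q| = 9.

Equivalence classes: [x1=x2], [x3], [x4], [x5].
Quotient map π: X → X/∼ sends x1 ↦ [x1=x2], x2 ↦ [x1=x2], x3 ↦ [x3], x4 ↦ [x4], x5 ↦ [x5].
For each subset V ⊆ X/∼, compute π^{-1}(V) ⊆ X and check whether π^{-1}(V) ∈ τ. V is open in τ_Q iff π^{-1}(V) ∈ τ.
  V = {}: π^{-1}(V) = ∅ ∈ τ ✓.
  V = {[x1=x2]}: π^{-1}(V) = {x1, x2} ∉ τ ✗.
  V = {[x3]}: π^{-1}(V) = {x3} ∉ τ ✗.
  V = {[x1=x2], [x3]}: π^{-1}(V) = {x1, x2, x3} ∉ τ ✗.
  V = {[x4]}: π^{-1}(V) = {x4} ∉ τ ✗.
  V = {[x1=x2], [x4]}: π^{-1}(V) = {x1, x2, x4} ∉ τ ✗.
  V = {[x3], [x4]}: π^{-1}(V) = {x3, x4} ∉ τ ✗.
  V = {[x1=x2], [x3], [x4]}: π^{-1}(V) = {x1, x2, x3, x4} ∉ τ ✗.
  V = {[x5]}: π^{-1}(V) = {x5} ∈ τ ✓.
  V = {[x1=x2], [x5]}: π^{-1}(V) = {x1, x2, x5} ∈ τ ✓.
  V = {[x3], [x5]}: π^{-1}(V) = {x3, x5} ∈ τ ✓.
  V = {[x1=x2], [x3], [x5]}: π^{-1}(V) = {x1, x2, x3, x5} ∈ τ ✓.
  V = {[x4], [x5]}: π^{-1}(V) = {x4, x5} ∈ τ ✓.
  V = {[x1=x2], [x4], [x5]}: π^{-1}(V) = {x1, x2, x4, x5} ∈ τ ✓.
  V = {[x3], [x4], [x5]}: π^{-1}(V) = {x3, x4, x5} ∈ τ ✓.
  V = {[x1=x2], [x3], [x4], [x5]}: π^{-1}(V) = {x1, x2, x3, x4, x5} ∈ τ ✓.
Open sets in the quotient: τ_Q = {{}, {[x5]}, {[x1=x2], [x5]}, {[x3], [x5]}, {[x1=x2], [x3], [x5]}, {[x4], [x5]}, {[x1=x2], [x4], [x5]}, {[x3], [x4], [x5]}, {[x1=x2], [x3], [x4], [x5]}} (9 elements).


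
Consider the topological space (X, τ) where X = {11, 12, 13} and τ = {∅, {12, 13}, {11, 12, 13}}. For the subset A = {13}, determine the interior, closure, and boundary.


int(A) = ∅, cl(A) = {11, 12, 13}, ∂A = {11, 12, 13}.

Closed sets in (X, τ) are complements of opens:
  closed(X, τ) = {∅, {11}, {11, 12, 13}}.
int(A) = ⋃ {U ∈ τ : U ⊆ A}. Opens contained in A: ∅.
Taking the union of these: int(A) = ∅.
cl(A) = ⋂ {C closed : A ⊆ C}. Closed sets containing A: {11, 12, 13}.
Intersecting these: cl(A) = {11, 12, 13}.
∂A = cl(A) ∖ int(A) = {11, 12, 13} ∖ ∅ = {11, 12, 13}.


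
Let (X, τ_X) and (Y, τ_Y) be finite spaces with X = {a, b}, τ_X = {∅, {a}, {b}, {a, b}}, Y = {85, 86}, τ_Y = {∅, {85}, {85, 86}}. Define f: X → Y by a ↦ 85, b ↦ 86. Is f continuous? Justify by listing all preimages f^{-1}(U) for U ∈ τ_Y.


f IS continuous.

Compute f^{-1}(U) for each U ∈ τ_Y:
  U = ∅: f^{-1}(U) = ∅ ∈ τ_X ✓.
  U = {85}: f^{-1}(U) = {a} ∈ τ_X ✓.
  U = {85, 86}: f^{-1}(U) = {a, b} ∈ τ_X ✓.
Every preimage lies in τ_X, so f IS continuous.


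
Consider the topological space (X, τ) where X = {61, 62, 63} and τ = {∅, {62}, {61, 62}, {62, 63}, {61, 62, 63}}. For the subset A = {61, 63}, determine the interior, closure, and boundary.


int(A) = ∅, cl(A) = {61, 63}, ∂A = {61, 63}.

Closed sets in (X, τ) are complements of opens:
  closed(X, τ) = {∅, {61}, {63}, {61, 63}, {61, 62, 63}}.
int(A) = ⋃ {U ∈ τ : U ⊆ A}. Opens contained in A: ∅.
Taking the union of these: int(A) = ∅.
cl(A) = ⋂ {C closed : A ⊆ C}. Closed sets containing A: {61, 63}, {61, 62, 63}.
Intersecting these: cl(A) = {61, 63}.
∂A = cl(A) ∖ int(A) = {61, 63} ∖ ∅ = {61, 63}.


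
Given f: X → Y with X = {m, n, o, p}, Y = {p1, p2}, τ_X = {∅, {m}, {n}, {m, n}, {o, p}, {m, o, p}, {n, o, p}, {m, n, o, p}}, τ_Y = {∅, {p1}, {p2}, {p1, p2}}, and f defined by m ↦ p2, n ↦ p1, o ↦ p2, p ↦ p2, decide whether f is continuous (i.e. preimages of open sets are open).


f IS continuous.

Compute f^{-1}(U) for each U ∈ τ_Y:
  U = ∅: f^{-1}(U) = ∅ ∈ τ_X ✓.
  U = {p1}: f^{-1}(U) = {n} ∈ τ_X ✓.
  U = {p2}: f^{-1}(U) = {m, o, p} ∈ τ_X ✓.
  U = {p1, p2}: f^{-1}(U) = {m, n, o, p} ∈ τ_X ✓.
Every preimage lies in τ_X, so f IS continuous.


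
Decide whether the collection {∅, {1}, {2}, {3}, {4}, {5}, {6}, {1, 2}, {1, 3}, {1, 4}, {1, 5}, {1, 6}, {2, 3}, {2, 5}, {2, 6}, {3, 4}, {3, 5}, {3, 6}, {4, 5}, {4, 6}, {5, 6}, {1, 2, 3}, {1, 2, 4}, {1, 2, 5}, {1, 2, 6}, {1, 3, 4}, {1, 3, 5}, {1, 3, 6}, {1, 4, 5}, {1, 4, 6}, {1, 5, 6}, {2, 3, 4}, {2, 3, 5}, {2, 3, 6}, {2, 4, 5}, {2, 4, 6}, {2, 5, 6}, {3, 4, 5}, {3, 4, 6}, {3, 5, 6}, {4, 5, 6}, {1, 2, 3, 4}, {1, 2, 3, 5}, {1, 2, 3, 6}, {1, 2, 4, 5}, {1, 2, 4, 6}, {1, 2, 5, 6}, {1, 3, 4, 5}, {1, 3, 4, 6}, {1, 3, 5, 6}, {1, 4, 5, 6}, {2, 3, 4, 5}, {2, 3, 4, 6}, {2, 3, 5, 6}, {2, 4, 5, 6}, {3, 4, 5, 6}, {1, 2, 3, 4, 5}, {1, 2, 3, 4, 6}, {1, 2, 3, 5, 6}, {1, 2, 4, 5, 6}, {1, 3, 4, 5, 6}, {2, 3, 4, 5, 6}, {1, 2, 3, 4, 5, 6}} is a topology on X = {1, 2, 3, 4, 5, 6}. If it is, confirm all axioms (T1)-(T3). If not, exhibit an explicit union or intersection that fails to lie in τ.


τ is NOT a topology on X.

Axiom (T1): ∅ ∈ τ? Yes; X ∈ τ? Yes.
Axiom (T2/T3): check pairwise unions and intersections of members of τ.
Counterexample for (T2): {2} ∪ {4} = {2, 4} ∉ τ. Therefore τ is NOT a topology.


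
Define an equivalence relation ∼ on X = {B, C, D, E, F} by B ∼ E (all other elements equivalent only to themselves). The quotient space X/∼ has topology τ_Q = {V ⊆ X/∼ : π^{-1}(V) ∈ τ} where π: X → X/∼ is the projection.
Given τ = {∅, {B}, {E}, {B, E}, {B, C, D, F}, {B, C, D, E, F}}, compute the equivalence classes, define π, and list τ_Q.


X/∼ = {[B=E], [C], [D], [F]}; |τ_Q| = 3.

Equivalence classes: [B=E], [C], [D], [F].
Quotient map π: X → X/∼ sends B ↦ [B=E], C ↦ [C], D ↦ [D], E ↦ [B=E], F ↦ [F].
For each subset V ⊆ X/∼, compute π^{-1}(V) ⊆ X and check whether π^{-1}(V) ∈ τ. V is open in τ_Q iff π^{-1}(V) ∈ τ.
  V = {}: π^{-1}(V) = ∅ ∈ τ ✓.
  V = {[B=E]}: π^{-1}(V) = {B, E} ∈ τ ✓.
  V = {[C]}: π^{-1}(V) = {C} ∉ τ ✗.
  V = {[B=E], [C]}: π^{-1}(V) = {B, C, E} ∉ τ ✗.
  V = {[D]}: π^{-1}(V) = {D} ∉ τ ✗.
  V = {[B=E], [D]}: π^{-1}(V) = {B, D, E} ∉ τ ✗.
  V = {[C], [D]}: π^{-1}(V) = {C, D} ∉ τ ✗.
  V = {[B=E], [C], [D]}: π^{-1}(V) = {B, C, D, E} ∉ τ ✗.
  V = {[F]}: π^{-1}(V) = {F} ∉ τ ✗.
  V = {[B=E], [F]}: π^{-1}(V) = {B, E, F} ∉ τ ✗.
  V = {[C], [F]}: π^{-1}(V) = {C, F} ∉ τ ✗.
  V = {[B=E], [C], [F]}: π^{-1}(V) = {B, C, E, F} ∉ τ ✗.
  V = {[D], [F]}: π^{-1}(V) = {D, F} ∉ τ ✗.
  V = {[B=E], [D], [F]}: π^{-1}(V) = {B, D, E, F} ∉ τ ✗.
  V = {[C], [D], [F]}: π^{-1}(V) = {C, D, F} ∉ τ ✗.
  V = {[B=E], [C], [D], [F]}: π^{-1}(V) = {B, C, D, E, F} ∈ τ ✓.
Open sets in the quotient: τ_Q = {{}, {[B=E]}, {[B=E], [C], [D], [F]}} (3 elements).


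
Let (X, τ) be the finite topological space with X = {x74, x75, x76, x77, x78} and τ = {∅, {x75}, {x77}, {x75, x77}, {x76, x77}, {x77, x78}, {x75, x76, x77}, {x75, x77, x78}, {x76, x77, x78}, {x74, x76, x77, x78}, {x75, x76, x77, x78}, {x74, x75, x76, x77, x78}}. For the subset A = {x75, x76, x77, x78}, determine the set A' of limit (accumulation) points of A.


A' = {x74, x76, x78}

For each x ∈ X, list the open sets U ∈ τ with x ∈ U, then check whether U ∩ (A ∖ {x}) ≠ ∅ for every such U.
  x = x74: opens ∋ x are {x74, x76, x77, x78}, {x74, x75, x76, x77, x78}; each meets A ∖ {x74}, so x IS a limit point.
  x = x75: open {x75} ∋ x has {x75} ∩ (A ∖ {x75}) = ∅, so x is NOT a limit point.
  x = x76: opens ∋ x are {x76, x77}, {x75, x76, x77}, {x76, x77, x78}, {x74, x76, x77, x78}, {x75, x76, x77, x78}, {x74, x75, x76, x77, x78}; each meets A ∖ {x76}, so x IS a limit point.
  x = x77: open {x77} ∋ x has {x77} ∩ (A ∖ {x77}) = ∅, so x is NOT a limit point.
  x = x78: opens ∋ x are {x77, x78}, {x75, x77, x78}, {x76, x77, x78}, {x74, x76, x77, x78}, {x75, x76, x77, x78}, {x74, x75, x76, x77, x78}; each meets A ∖ {x78}, so x IS a limit point.
Collecting: A' = {x74, x76, x78}.


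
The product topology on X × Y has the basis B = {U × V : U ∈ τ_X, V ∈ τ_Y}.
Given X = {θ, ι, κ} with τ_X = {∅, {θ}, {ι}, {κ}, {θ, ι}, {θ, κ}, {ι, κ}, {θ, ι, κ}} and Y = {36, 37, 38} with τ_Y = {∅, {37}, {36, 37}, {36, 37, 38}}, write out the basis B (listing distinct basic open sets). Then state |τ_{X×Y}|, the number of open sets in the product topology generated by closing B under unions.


Basis B = {∅ × ∅, {θ} × {37}, {ι} × {37}, {κ} × {37}, {θ} × {36, 37}, {θ, ι} × {37}, {θ, κ} × {37}, {ι} × {36, 37}, {ι, κ} × {37}, {κ} × {36, 37}, {θ} × {36, 37, 38}, {θ, ι, κ} × {37}, {ι} × {36, 37, 38}, {κ} × {36, 37, 38}, {θ, ι} × {36, 37}, {θ, κ} × {36, 37}, {ι, κ} × {36, 37}, {θ, ι} × {36, 37, 38}, {θ, κ} × {36, 37, 38}, {θ, ι, κ} × {36, 37}, {ι, κ} × {36, 37, 38}, {θ, ι, κ} × {36, 37, 38}}; |τ_{X×Y}| = 64.

Enumerate products U × V with U ∈ τ_X, V ∈ τ_Y (deduplicated):
  ∅ × ∅ = {} (∅)
  {θ} × {37} = {(θ,37)}
  {ι} × {37} = {(ι,37)}
  {κ} × {37} = {(κ,37)}
  {θ} × {36, 37} = {(θ,36), (θ,37)}
  {θ, ι} × {37} = {(θ,37), (ι,37)}
  {θ, κ} × {37} = {(θ,37), (κ,37)}
  {ι} × {36, 37} = {(ι,36), (ι,37)}
  {ι, κ} × {37} = {(ι,37), (κ,37)}
  {κ} × {36, 37} = {(κ,36), (κ,37)}
  {θ} × {36, 37, 38} = {(θ,36), (θ,37), (θ,38)}
  {θ, ι, κ} × {37} = {(θ,37), (ι,37), (κ,37)}
  {ι} × {36, 37, 38} = {(ι,36), (ι,37), (ι,38)}
  {κ} × {36, 37, 38} = {(κ,36), (κ,37), (κ,38)}
  {θ, ι} × {36, 37} = {(θ,36), (θ,37), (ι,36), (ι,37)}
  {θ, κ} × {36, 37} = {(θ,36), (θ,37), (κ,36), (κ,37)}
  {ι, κ} × {36, 37} = {(ι,36), (ι,37), (κ,36), (κ,37)}
  {θ, ι} × {36, 37, 38} = {(θ,36), (θ,37), (θ,38), (ι,36), (ι,37), (ι,38)}
  {θ, κ} × {36, 37, 38} = {(θ,36), (θ,37), (θ,38), (κ,36), (κ,37), (κ,38)}
  {θ, ι, κ} × {36, 37} = {(θ,36), (θ,37), (ι,36), (ι,37), (κ,36), (κ,37)}
  {ι, κ} × {36, 37, 38} = {(ι,36), (ι,37), (ι,38), (κ,36), (κ,37), (κ,38)}
  {θ, ι, κ} × {36, 37, 38} = {(θ,36), (θ,37), (θ,38), (ι,36), (ι,37), (ι,38), (κ,36), (κ,37), (κ,38)}
These 22 distinct sets form the basis B.
Close under arbitrary unions to get τ_{X×Y}; counting gives |τ_{X×Y}| = 64.


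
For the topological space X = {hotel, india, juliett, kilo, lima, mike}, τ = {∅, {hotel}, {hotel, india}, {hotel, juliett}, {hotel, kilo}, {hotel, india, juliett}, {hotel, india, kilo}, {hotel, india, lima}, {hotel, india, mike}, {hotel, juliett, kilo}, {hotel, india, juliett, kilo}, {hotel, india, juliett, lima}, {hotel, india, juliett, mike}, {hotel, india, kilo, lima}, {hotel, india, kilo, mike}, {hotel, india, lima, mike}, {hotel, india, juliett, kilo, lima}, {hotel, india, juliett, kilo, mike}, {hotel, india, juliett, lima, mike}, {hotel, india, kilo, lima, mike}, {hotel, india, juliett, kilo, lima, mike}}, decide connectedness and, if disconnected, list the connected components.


(X, τ) is connected.

Find clopen sets (U ∈ τ with X ∖ U ∈ τ):
  U = ∅, X ∖ U = {hotel, india, juliett, kilo, lima, mike} — both open, so U is clopen.
  U = {hotel, india, juliett, kilo, lima, mike}, X ∖ U = ∅ — both open, so U is clopen.
Only trivial clopens (∅ and X) exist, so (X, τ) is connected.
Compute connected components by grouping points that agree on all clopens:
  component: {hotel, india, juliett, kilo, lima, mike}


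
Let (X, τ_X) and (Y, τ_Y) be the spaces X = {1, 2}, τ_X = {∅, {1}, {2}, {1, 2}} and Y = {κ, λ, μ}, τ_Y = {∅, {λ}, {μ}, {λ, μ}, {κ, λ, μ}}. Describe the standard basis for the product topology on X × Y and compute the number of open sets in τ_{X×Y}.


Basis B = {∅ × ∅, {1} × {λ}, {1} × {μ}, {2} × {λ}, {2} × {μ}, {1} × {λ, μ}, {1, 2} × {λ}, {1, 2} × {μ}, {2} × {λ, μ}, {1} × {κ, λ, μ}, {2} × {κ, λ, μ}, {1, 2} × {λ, μ}, {1, 2} × {κ, λ, μ}}; |τ_{X×Y}| = 25.

Enumerate products U × V with U ∈ τ_X, V ∈ τ_Y (deduplicated):
  ∅ × ∅ = {} (∅)
  {1} × {λ} = {(1,λ)}
  {1} × {μ} = {(1,μ)}
  {2} × {λ} = {(2,λ)}
  {2} × {μ} = {(2,μ)}
  {1} × {λ, μ} = {(1,λ), (1,μ)}
  {1, 2} × {λ} = {(1,λ), (2,λ)}
  {1, 2} × {μ} = {(1,μ), (2,μ)}
  {2} × {λ, μ} = {(2,λ), (2,μ)}
  {1} × {κ, λ, μ} = {(1,κ), (1,λ), (1,μ)}
  {2} × {κ, λ, μ} = {(2,κ), (2,λ), (2,μ)}
  {1, 2} × {λ, μ} = {(1,λ), (1,μ), (2,λ), (2,μ)}
  {1, 2} × {κ, λ, μ} = {(1,κ), (1,λ), (1,μ), (2,κ), (2,λ), (2,μ)}
These 13 distinct sets form the basis B.
Close under arbitrary unions to get τ_{X×Y}; counting gives |τ_{X×Y}| = 25.


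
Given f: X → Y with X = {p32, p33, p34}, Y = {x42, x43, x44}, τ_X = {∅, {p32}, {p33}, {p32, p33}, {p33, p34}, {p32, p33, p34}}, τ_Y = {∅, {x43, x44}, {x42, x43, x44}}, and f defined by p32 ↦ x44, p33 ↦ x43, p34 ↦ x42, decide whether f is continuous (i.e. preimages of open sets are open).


f IS continuous.

Compute f^{-1}(U) for each U ∈ τ_Y:
  U = ∅: f^{-1}(U) = ∅ ∈ τ_X ✓.
  U = {x43, x44}: f^{-1}(U) = {p32, p33} ∈ τ_X ✓.
  U = {x42, x43, x44}: f^{-1}(U) = {p32, p33, p34} ∈ τ_X ✓.
Every preimage lies in τ_X, so f IS continuous.


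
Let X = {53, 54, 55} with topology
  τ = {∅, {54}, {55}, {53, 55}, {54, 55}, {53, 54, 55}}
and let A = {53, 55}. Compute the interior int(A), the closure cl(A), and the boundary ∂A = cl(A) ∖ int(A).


int(A) = {53, 55}, cl(A) = {53, 55}, ∂A = ∅.

Closed sets in (X, τ) are complements of opens:
  closed(X, τ) = {∅, {53}, {54}, {53, 54}, {53, 55}, {53, 54, 55}}.
int(A) = ⋃ {U ∈ τ : U ⊆ A}. Opens contained in A: ∅, {55}, {53, 55}.
Taking the union of these: int(A) = {53, 55}.
cl(A) = ⋂ {C closed : A ⊆ C}. Closed sets containing A: {53, 55}, {53, 54, 55}.
Intersecting these: cl(A) = {53, 55}.
∂A = cl(A) ∖ int(A) = {53, 55} ∖ {53, 55} = ∅.


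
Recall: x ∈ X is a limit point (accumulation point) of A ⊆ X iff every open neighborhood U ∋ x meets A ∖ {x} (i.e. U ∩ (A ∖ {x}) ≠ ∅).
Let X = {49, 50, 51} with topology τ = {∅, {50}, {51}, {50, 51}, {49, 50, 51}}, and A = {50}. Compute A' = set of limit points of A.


A' = {49}

For each x ∈ X, list the open sets U ∈ τ with x ∈ U, then check whether U ∩ (A ∖ {x}) ≠ ∅ for every such U.
  x = 49: opens ∋ x are {49, 50, 51}; each meets A ∖ {49}, so x IS a limit point.
  x = 50: open {50} ∋ x has {50} ∩ (A ∖ {50}) = ∅, so x is NOT a limit point.
  x = 51: open {51} ∋ x has {51} ∩ (A ∖ {51}) = ∅, so x is NOT a limit point.
Collecting: A' = {49}.


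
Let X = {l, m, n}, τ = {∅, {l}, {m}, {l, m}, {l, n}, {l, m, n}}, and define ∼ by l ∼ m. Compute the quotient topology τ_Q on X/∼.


X/∼ = {[l=m], [n]}; |τ_Q| = 3.

Equivalence classes: [l=m], [n].
Quotient map π: X → X/∼ sends l ↦ [l=m], m ↦ [l=m], n ↦ [n].
For each subset V ⊆ X/∼, compute π^{-1}(V) ⊆ X and check whether π^{-1}(V) ∈ τ. V is open in τ_Q iff π^{-1}(V) ∈ τ.
  V = {}: π^{-1}(V) = ∅ ∈ τ ✓.
  V = {[l=m]}: π^{-1}(V) = {l, m} ∈ τ ✓.
  V = {[n]}: π^{-1}(V) = {n} ∉ τ ✗.
  V = {[l=m], [n]}: π^{-1}(V) = {l, m, n} ∈ τ ✓.
Open sets in the quotient: τ_Q = {{}, {[l=m]}, {[l=m], [n]}} (3 elements).


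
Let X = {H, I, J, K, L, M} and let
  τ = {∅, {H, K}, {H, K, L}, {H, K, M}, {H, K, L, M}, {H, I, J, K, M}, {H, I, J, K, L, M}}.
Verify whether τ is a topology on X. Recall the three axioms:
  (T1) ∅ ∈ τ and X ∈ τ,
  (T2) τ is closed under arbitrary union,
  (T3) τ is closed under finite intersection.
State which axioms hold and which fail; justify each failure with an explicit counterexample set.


τ IS a topology on X.

Axiom (T1): ∅ ∈ τ? Yes; X ∈ τ? Yes.
Axiom (T2/T3): check pairwise unions and intersections of members of τ.
All pairwise intersections and unions checked — each lies in τ. Therefore τ satisfies (T1), (T2), (T3): it IS a topology on X.


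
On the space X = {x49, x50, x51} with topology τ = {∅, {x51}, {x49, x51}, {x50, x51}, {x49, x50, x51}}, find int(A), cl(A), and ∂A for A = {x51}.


int(A) = {x51}, cl(A) = {x49, x50, x51}, ∂A = {x49, x50}.

Closed sets in (X, τ) are complements of opens:
  closed(X, τ) = {∅, {x49}, {x50}, {x49, x50}, {x49, x50, x51}}.
int(A) = ⋃ {U ∈ τ : U ⊆ A}. Opens contained in A: ∅, {x51}.
Taking the union of these: int(A) = {x51}.
cl(A) = ⋂ {C closed : A ⊆ C}. Closed sets containing A: {x49, x50, x51}.
Intersecting these: cl(A) = {x49, x50, x51}.
∂A = cl(A) ∖ int(A) = {x49, x50, x51} ∖ {x51} = {x49, x50}.


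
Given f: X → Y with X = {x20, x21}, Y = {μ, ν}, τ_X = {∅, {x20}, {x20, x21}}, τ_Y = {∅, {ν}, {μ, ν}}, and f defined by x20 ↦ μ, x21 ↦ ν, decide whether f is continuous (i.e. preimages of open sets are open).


f is NOT continuous.

Compute f^{-1}(U) for each U ∈ τ_Y:
  U = ∅: f^{-1}(U) = ∅ ∈ τ_X ✓.
  U = {ν}: f^{-1}(U) = {x21} ∉ τ_X ✗.
  U = {μ, ν}: f^{-1}(U) = {x20, x21} ∈ τ_X ✓.
Found U = {ν} with f^{-1}(U) = {x21} not in τ_X. Therefore f is NOT continuous.


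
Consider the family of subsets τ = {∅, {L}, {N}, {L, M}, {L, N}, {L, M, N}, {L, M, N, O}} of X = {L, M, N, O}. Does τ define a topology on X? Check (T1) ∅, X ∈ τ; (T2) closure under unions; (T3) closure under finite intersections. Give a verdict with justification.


τ IS a topology on X.

Axiom (T1): ∅ ∈ τ? Yes; X ∈ τ? Yes.
Axiom (T2/T3): check pairwise unions and intersections of members of τ.
All pairwise intersections and unions checked — each lies in τ. Therefore τ satisfies (T1), (T2), (T3): it IS a topology on X.


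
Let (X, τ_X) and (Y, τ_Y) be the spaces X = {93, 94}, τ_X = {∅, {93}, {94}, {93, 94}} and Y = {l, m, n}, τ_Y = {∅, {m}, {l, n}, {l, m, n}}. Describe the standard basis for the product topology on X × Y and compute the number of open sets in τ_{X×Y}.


Basis B = {∅ × ∅, {93} × {m}, {94} × {m}, {93} × {l, n}, {93, 94} × {m}, {94} × {l, n}, {93} × {l, m, n}, {94} × {l, m, n}, {93, 94} × {l, n}, {93, 94} × {l, m, n}}; |τ_{X×Y}| = 16.

Enumerate products U × V with U ∈ τ_X, V ∈ τ_Y (deduplicated):
  ∅ × ∅ = {} (∅)
  {93} × {m} = {(93,m)}
  {94} × {m} = {(94,m)}
  {93} × {l, n} = {(93,l), (93,n)}
  {93, 94} × {m} = {(93,m), (94,m)}
  {94} × {l, n} = {(94,l), (94,n)}
  {93} × {l, m, n} = {(93,l), (93,m), (93,n)}
  {94} × {l, m, n} = {(94,l), (94,m), (94,n)}
  {93, 94} × {l, n} = {(93,l), (93,n), (94,l), (94,n)}
  {93, 94} × {l, m, n} = {(93,l), (93,m), (93,n), (94,l), (94,m), (94,n)}
These 10 distinct sets form the basis B.
Close under arbitrary unions to get τ_{X×Y}; counting gives |τ_{X×Y}| = 16.


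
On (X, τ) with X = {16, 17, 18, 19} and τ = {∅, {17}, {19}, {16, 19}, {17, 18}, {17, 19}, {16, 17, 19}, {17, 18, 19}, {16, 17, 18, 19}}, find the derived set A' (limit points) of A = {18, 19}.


A' = {16}

For each x ∈ X, list the open sets U ∈ τ with x ∈ U, then check whether U ∩ (A ∖ {x}) ≠ ∅ for every such U.
  x = 16: opens ∋ x are {16, 19}, {16, 17, 19}, {16, 17, 18, 19}; each meets A ∖ {16}, so x IS a limit point.
  x = 17: open {17} ∋ x has {17} ∩ (A ∖ {17}) = ∅, so x is NOT a limit point.
  x = 18: open {17, 18} ∋ x has {17, 18} ∩ (A ∖ {18}) = ∅, so x is NOT a limit point.
  x = 19: open {19} ∋ x has {19} ∩ (A ∖ {19}) = ∅, so x is NOT a limit point.
Collecting: A' = {16}.


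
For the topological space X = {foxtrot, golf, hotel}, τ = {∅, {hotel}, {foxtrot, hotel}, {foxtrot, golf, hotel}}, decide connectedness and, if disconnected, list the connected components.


(X, τ) is connected.

Find clopen sets (U ∈ τ with X ∖ U ∈ τ):
  U = ∅, X ∖ U = {foxtrot, golf, hotel} — both open, so U is clopen.
  U = {foxtrot, golf, hotel}, X ∖ U = ∅ — both open, so U is clopen.
Only trivial clopens (∅ and X) exist, so (X, τ) is connected.
Compute connected components by grouping points that agree on all clopens:
  component: {foxtrot, golf, hotel}


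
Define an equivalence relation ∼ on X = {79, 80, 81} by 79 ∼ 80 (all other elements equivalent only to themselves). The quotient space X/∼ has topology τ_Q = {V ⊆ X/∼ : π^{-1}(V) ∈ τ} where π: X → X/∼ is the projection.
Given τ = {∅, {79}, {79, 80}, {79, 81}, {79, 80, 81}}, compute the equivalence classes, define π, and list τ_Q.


X/∼ = {[79=80], [81]}; |τ_Q| = 3.

Equivalence classes: [79=80], [81].
Quotient map π: X → X/∼ sends 79 ↦ [79=80], 80 ↦ [79=80], 81 ↦ [81].
For each subset V ⊆ X/∼, compute π^{-1}(V) ⊆ X and check whether π^{-1}(V) ∈ τ. V is open in τ_Q iff π^{-1}(V) ∈ τ.
  V = {}: π^{-1}(V) = ∅ ∈ τ ✓.
  V = {[79=80]}: π^{-1}(V) = {79, 80} ∈ τ ✓.
  V = {[81]}: π^{-1}(V) = {81} ∉ τ ✗.
  V = {[79=80], [81]}: π^{-1}(V) = {79, 80, 81} ∈ τ ✓.
Open sets in the quotient: τ_Q = {{}, {[79=80]}, {[79=80], [81]}} (3 elements).


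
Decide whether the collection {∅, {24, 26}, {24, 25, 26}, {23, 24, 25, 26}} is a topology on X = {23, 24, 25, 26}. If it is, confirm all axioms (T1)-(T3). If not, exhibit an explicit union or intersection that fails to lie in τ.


τ IS a topology on X.

Axiom (T1): ∅ ∈ τ? Yes; X ∈ τ? Yes.
Axiom (T2/T3): check pairwise unions and intersections of members of τ.
All pairwise intersections and unions checked — each lies in τ. Therefore τ satisfies (T1), (T2), (T3): it IS a topology on X.


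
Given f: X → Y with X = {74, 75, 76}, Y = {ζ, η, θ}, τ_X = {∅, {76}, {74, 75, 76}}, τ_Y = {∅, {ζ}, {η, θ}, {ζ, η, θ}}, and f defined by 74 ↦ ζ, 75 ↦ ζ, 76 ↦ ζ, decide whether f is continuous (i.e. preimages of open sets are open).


f IS continuous.

Compute f^{-1}(U) for each U ∈ τ_Y:
  U = ∅: f^{-1}(U) = ∅ ∈ τ_X ✓.
  U = {ζ}: f^{-1}(U) = {74, 75, 76} ∈ τ_X ✓.
  U = {η, θ}: f^{-1}(U) = ∅ ∈ τ_X ✓.
  U = {ζ, η, θ}: f^{-1}(U) = {74, 75, 76} ∈ τ_X ✓.
Every preimage lies in τ_X, so f IS continuous.


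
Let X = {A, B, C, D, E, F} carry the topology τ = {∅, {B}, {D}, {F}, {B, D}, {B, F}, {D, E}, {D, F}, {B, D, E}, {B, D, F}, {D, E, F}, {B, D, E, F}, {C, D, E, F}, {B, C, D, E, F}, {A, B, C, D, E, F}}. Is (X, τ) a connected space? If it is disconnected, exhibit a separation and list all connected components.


(X, τ) is connected.

Find clopen sets (U ∈ τ with X ∖ U ∈ τ):
  U = ∅, X ∖ U = {A, B, C, D, E, F} — both open, so U is clopen.
  U = {A, B, C, D, E, F}, X ∖ U = ∅ — both open, so U is clopen.
Only trivial clopens (∅ and X) exist, so (X, τ) is connected.
Compute connected components by grouping points that agree on all clopens:
  component: {A, B, C, D, E, F}


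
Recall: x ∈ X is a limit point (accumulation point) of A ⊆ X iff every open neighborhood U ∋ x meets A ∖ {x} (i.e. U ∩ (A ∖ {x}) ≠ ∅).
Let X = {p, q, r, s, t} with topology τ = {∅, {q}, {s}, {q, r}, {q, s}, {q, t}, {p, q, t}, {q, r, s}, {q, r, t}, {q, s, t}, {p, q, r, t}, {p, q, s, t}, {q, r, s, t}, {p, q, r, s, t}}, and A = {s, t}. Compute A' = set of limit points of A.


A' = {p}

For each x ∈ X, list the open sets U ∈ τ with x ∈ U, then check whether U ∩ (A ∖ {x}) ≠ ∅ for every such U.
  x = p: opens ∋ x are {p, q, t}, {p, q, r, t}, {p, q, s, t}, {p, q, r, s, t}; each meets A ∖ {p}, so x IS a limit point.
  x = q: open {q} ∋ x has {q} ∩ (A ∖ {q}) = ∅, so x is NOT a limit point.
  x = r: open {q, r} ∋ x has {q, r} ∩ (A ∖ {r}) = ∅, so x is NOT a limit point.
  x = s: open {s} ∋ x has {s} ∩ (A ∖ {s}) = ∅, so x is NOT a limit point.
  x = t: open {q, t} ∋ x has {q, t} ∩ (A ∖ {t}) = ∅, so x is NOT a limit point.
Collecting: A' = {p}.


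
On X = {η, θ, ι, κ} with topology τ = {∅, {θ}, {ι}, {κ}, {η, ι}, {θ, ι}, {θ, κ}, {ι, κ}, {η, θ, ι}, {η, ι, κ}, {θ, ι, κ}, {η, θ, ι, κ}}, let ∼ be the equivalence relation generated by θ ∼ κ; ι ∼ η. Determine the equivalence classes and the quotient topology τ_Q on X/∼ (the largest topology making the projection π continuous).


X/∼ = {[η=ι], [θ=κ]}; |τ_Q| = 4.

Equivalence classes: [η=ι], [θ=κ].
Quotient map π: X → X/∼ sends η ↦ [η=ι], θ ↦ [θ=κ], ι ↦ [η=ι], κ ↦ [θ=κ].
For each subset V ⊆ X/∼, compute π^{-1}(V) ⊆ X and check whether π^{-1}(V) ∈ τ. V is open in τ_Q iff π^{-1}(V) ∈ τ.
  V = {}: π^{-1}(V) = ∅ ∈ τ ✓.
  V = {[η=ι]}: π^{-1}(V) = {η, ι} ∈ τ ✓.
  V = {[θ=κ]}: π^{-1}(V) = {θ, κ} ∈ τ ✓.
  V = {[η=ι], [θ=κ]}: π^{-1}(V) = {η, θ, ι, κ} ∈ τ ✓.
Open sets in the quotient: τ_Q = {{}, {[η=ι]}, {[θ=κ]}, {[η=ι], [θ=κ]}} (4 elements).


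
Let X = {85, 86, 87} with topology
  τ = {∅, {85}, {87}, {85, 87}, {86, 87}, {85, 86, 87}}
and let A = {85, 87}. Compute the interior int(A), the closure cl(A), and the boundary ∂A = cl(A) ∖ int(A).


int(A) = {85, 87}, cl(A) = {85, 86, 87}, ∂A = {86}.

Closed sets in (X, τ) are complements of opens:
  closed(X, τ) = {∅, {85}, {86}, {85, 86}, {86, 87}, {85, 86, 87}}.
int(A) = ⋃ {U ∈ τ : U ⊆ A}. Opens contained in A: ∅, {85}, {87}, {85, 87}.
Taking the union of these: int(A) = {85, 87}.
cl(A) = ⋂ {C closed : A ⊆ C}. Closed sets containing A: {85, 86, 87}.
Intersecting these: cl(A) = {85, 86, 87}.
∂A = cl(A) ∖ int(A) = {85, 86, 87} ∖ {85, 87} = {86}.


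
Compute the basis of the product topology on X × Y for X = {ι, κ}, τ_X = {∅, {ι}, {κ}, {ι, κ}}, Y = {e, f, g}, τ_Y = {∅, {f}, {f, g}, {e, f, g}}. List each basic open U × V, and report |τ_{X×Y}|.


Basis B = {∅ × ∅, {ι} × {f}, {κ} × {f}, {ι} × {f, g}, {ι, κ} × {f}, {κ} × {f, g}, {ι} × {e, f, g}, {κ} × {e, f, g}, {ι, κ} × {f, g}, {ι, κ} × {e, f, g}}; |τ_{X×Y}| = 16.

Enumerate products U × V with U ∈ τ_X, V ∈ τ_Y (deduplicated):
  ∅ × ∅ = {} (∅)
  {ι} × {f} = {(ι,f)}
  {κ} × {f} = {(κ,f)}
  {ι} × {f, g} = {(ι,f), (ι,g)}
  {ι, κ} × {f} = {(ι,f), (κ,f)}
  {κ} × {f, g} = {(κ,f), (κ,g)}
  {ι} × {e, f, g} = {(ι,e), (ι,f), (ι,g)}
  {κ} × {e, f, g} = {(κ,e), (κ,f), (κ,g)}
  {ι, κ} × {f, g} = {(ι,f), (ι,g), (κ,f), (κ,g)}
  {ι, κ} × {e, f, g} = {(ι,e), (ι,f), (ι,g), (κ,e), (κ,f), (κ,g)}
These 10 distinct sets form the basis B.
Close under arbitrary unions to get τ_{X×Y}; counting gives |τ_{X×Y}| = 16.


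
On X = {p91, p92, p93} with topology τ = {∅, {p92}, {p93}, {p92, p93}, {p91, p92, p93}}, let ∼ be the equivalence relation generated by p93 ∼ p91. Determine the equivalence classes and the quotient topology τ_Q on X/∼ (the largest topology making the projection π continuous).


X/∼ = {[p91=p93], [p92]}; |τ_Q| = 3.

Equivalence classes: [p91=p93], [p92].
Quotient map π: X → X/∼ sends p91 ↦ [p91=p93], p92 ↦ [p92], p93 ↦ [p91=p93].
For each subset V ⊆ X/∼, compute π^{-1}(V) ⊆ X and check whether π^{-1}(V) ∈ τ. V is open in τ_Q iff π^{-1}(V) ∈ τ.
  V = {}: π^{-1}(V) = ∅ ∈ τ ✓.
  V = {[p91=p93]}: π^{-1}(V) = {p91, p93} ∉ τ ✗.
  V = {[p92]}: π^{-1}(V) = {p92} ∈ τ ✓.
  V = {[p91=p93], [p92]}: π^{-1}(V) = {p91, p92, p93} ∈ τ ✓.
Open sets in the quotient: τ_Q = {{}, {[p92]}, {[p91=p93], [p92]}} (3 elements).


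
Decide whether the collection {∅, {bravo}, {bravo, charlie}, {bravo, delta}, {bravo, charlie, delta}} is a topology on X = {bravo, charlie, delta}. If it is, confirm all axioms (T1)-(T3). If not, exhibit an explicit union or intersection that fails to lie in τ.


τ IS a topology on X.

Axiom (T1): ∅ ∈ τ? Yes; X ∈ τ? Yes.
Axiom (T2/T3): check pairwise unions and intersections of members of τ.
All pairwise intersections and unions checked — each lies in τ. Therefore τ satisfies (T1), (T2), (T3): it IS a topology on X.


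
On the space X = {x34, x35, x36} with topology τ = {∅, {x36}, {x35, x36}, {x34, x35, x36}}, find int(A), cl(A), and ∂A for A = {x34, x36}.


int(A) = {x36}, cl(A) = {x34, x35, x36}, ∂A = {x34, x35}.

Closed sets in (X, τ) are complements of opens:
  closed(X, τ) = {∅, {x34}, {x34, x35}, {x34, x35, x36}}.
int(A) = ⋃ {U ∈ τ : U ⊆ A}. Opens contained in A: ∅, {x36}.
Taking the union of these: int(A) = {x36}.
cl(A) = ⋂ {C closed : A ⊆ C}. Closed sets containing A: {x34, x35, x36}.
Intersecting these: cl(A) = {x34, x35, x36}.
∂A = cl(A) ∖ int(A) = {x34, x35, x36} ∖ {x36} = {x34, x35}.


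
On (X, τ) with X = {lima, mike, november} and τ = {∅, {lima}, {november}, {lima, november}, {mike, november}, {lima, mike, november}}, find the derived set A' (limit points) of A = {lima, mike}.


A' = ∅

For each x ∈ X, list the open sets U ∈ τ with x ∈ U, then check whether U ∩ (A ∖ {x}) ≠ ∅ for every such U.
  x = lima: open {lima} ∋ x has {lima} ∩ (A ∖ {lima}) = ∅, so x is NOT a limit point.
  x = mike: open {mike, november} ∋ x has {mike, november} ∩ (A ∖ {mike}) = ∅, so x is NOT a limit point.
  x = november: open {november} ∋ x has {november} ∩ (A ∖ {november}) = ∅, so x is NOT a limit point.
Collecting: A' = ∅.


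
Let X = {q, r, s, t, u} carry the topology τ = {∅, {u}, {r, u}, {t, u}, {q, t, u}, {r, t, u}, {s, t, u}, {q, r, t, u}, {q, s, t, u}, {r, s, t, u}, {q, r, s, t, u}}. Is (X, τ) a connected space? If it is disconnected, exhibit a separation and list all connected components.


(X, τ) is connected.

Find clopen sets (U ∈ τ with X ∖ U ∈ τ):
  U = ∅, X ∖ U = {q, r, s, t, u} — both open, so U is clopen.
  U = {q, r, s, t, u}, X ∖ U = ∅ — both open, so U is clopen.
Only trivial clopens (∅ and X) exist, so (X, τ) is connected.
Compute connected components by grouping points that agree on all clopens:
  component: {q, r, s, t, u}


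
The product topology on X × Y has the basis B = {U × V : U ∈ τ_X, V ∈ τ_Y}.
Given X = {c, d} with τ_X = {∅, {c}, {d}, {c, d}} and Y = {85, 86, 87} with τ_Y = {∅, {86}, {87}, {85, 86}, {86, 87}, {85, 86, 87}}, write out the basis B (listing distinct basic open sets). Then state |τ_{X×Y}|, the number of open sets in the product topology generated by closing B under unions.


Basis B = {∅ × ∅, {c} × {86}, {c} × {87}, {d} × {86}, {d} × {87}, {c} × {85, 86}, {c} × {86, 87}, {c, d} × {86}, {c, d} × {87}, {d} × {85, 86}, {d} × {86, 87}, {c} × {85, 86, 87}, {d} × {85, 86, 87}, {c, d} × {85, 86}, {c, d} × {86, 87}, {c, d} × {85, 86, 87}}; |τ_{X×Y}| = 36.

Enumerate products U × V with U ∈ τ_X, V ∈ τ_Y (deduplicated):
  ∅ × ∅ = {} (∅)
  {c} × {86} = {(c,86)}
  {c} × {87} = {(c,87)}
  {d} × {86} = {(d,86)}
  {d} × {87} = {(d,87)}
  {c} × {85, 86} = {(c,85), (c,86)}
  {c} × {86, 87} = {(c,86), (c,87)}
  {c, d} × {86} = {(c,86), (d,86)}
  {c, d} × {87} = {(c,87), (d,87)}
  {d} × {85, 86} = {(d,85), (d,86)}
  {d} × {86, 87} = {(d,86), (d,87)}
  {c} × {85, 86, 87} = {(c,85), (c,86), (c,87)}
  {d} × {85, 86, 87} = {(d,85), (d,86), (d,87)}
  {c, d} × {85, 86} = {(c,85), (c,86), (d,85), (d,86)}
  {c, d} × {86, 87} = {(c,86), (c,87), (d,86), (d,87)}
  {c, d} × {85, 86, 87} = {(c,85), (c,86), (c,87), (d,85), (d,86), (d,87)}
These 16 distinct sets form the basis B.
Close under arbitrary unions to get τ_{X×Y}; counting gives |τ_{X×Y}| = 36.


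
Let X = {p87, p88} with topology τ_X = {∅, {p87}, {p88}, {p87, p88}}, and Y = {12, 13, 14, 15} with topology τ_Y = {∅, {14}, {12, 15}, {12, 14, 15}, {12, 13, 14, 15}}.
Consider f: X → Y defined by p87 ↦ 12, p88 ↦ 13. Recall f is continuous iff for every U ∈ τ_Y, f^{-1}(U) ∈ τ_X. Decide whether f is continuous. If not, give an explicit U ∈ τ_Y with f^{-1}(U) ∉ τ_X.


f IS continuous.

Compute f^{-1}(U) for each U ∈ τ_Y:
  U = ∅: f^{-1}(U) = ∅ ∈ τ_X ✓.
  U = {14}: f^{-1}(U) = ∅ ∈ τ_X ✓.
  U = {12, 15}: f^{-1}(U) = {p87} ∈ τ_X ✓.
  U = {12, 14, 15}: f^{-1}(U) = {p87} ∈ τ_X ✓.
  U = {12, 13, 14, 15}: f^{-1}(U) = {p87, p88} ∈ τ_X ✓.
Every preimage lies in τ_X, so f IS continuous.


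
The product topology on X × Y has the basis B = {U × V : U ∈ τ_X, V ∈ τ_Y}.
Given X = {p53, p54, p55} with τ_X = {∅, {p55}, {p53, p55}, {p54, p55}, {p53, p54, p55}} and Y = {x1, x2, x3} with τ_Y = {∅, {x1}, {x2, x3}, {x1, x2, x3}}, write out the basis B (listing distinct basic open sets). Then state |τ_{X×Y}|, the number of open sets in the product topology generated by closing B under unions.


Basis B = {∅ × ∅, {p55} × {x1}, {p53, p55} × {x1}, {p54, p55} × {x1}, {p55} × {x2, x3}, {p53, p54, p55} × {x1}, {p55} × {x1, x2, x3}, {p53, p55} × {x2, x3}, {p54, p55} × {x2, x3}, {p53, p55} × {x1, x2, x3}, {p53, p54, p55} × {x2, x3}, {p54, p55} × {x1, x2, x3}, {p53, p54, p55} × {x1, x2, x3}}; |τ_{X×Y}| = 25.

Enumerate products U × V with U ∈ τ_X, V ∈ τ_Y (deduplicated):
  ∅ × ∅ = {} (∅)
  {p55} × {x1} = {(p55,x1)}
  {p53, p55} × {x1} = {(p53,x1), (p55,x1)}
  {p54, p55} × {x1} = {(p54,x1), (p55,x1)}
  {p55} × {x2, x3} = {(p55,x2), (p55,x3)}
  {p53, p54, p55} × {x1} = {(p53,x1), (p54,x1), (p55,x1)}
  {p55} × {x1, x2, x3} = {(p55,x1), (p55,x2), (p55,x3)}
  {p53, p55} × {x2, x3} = {(p53,x2), (p53,x3), (p55,x2), (p55,x3)}
  {p54, p55} × {x2, x3} = {(p54,x2), (p54,x3), (p55,x2), (p55,x3)}
  {p53, p55} × {x1, x2, x3} = {(p53,x1), (p53,x2), (p53,x3), (p55,x1), (p55,x2), (p55,x3)}
  {p53, p54, p55} × {x2, x3} = {(p53,x2), (p53,x3), (p54,x2), (p54,x3), (p55,x2), (p55,x3)}
  {p54, p55} × {x1, x2, x3} = {(p54,x1), (p54,x2), (p54,x3), (p55,x1), (p55,x2), (p55,x3)}
  {p53, p54, p55} × {x1, x2, x3} = {(p53,x1), (p53,x2), (p53,x3), (p54,x1), (p54,x2), (p54,x3), (p55,x1), (p55,x2), (p55,x3)}
These 13 distinct sets form the basis B.
Close under arbitrary unions to get τ_{X×Y}; counting gives |τ_{X×Y}| = 25.
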